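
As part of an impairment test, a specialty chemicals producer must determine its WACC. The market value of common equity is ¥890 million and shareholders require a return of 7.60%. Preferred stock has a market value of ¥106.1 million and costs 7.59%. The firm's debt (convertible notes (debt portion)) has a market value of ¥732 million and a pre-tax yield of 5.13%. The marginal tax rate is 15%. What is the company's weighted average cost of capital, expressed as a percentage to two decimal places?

6.23%

Total capital V = 890 + 106.1 + 732 = 1728.1.
Equity: weight = 890/1728.1 = 0.5150; cost = 7.6%.
Preferred: weight = 106.1/1728.1 = 0.0614; cost = 7.59%.
Convertible notes (debt portion): weight = 732/1728.1 = 0.4236; after-tax cost = 5.13% × (1 − 15%) = 4.3605%.
WACC = 0.5150 × 7.6000% + 0.0614 × 7.5900% + 0.4236 × 4.3605% = 6.2272%.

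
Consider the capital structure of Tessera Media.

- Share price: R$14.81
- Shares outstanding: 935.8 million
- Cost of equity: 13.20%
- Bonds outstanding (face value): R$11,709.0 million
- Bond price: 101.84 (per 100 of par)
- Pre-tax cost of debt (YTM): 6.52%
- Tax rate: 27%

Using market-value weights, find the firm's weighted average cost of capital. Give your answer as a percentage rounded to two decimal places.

Market value of equity E = 14.81 × 935.8m = 13859.198m. Market value of debt D = 11709m × 101.84/100 = 11924.4456m.
Total capital V = 13859.198 + 11924.4456 = 25783.6436.
Equity: weight = 13859.198/25783.6436 = 0.5375; cost = 13.2%.
Bonds outstanding: weight = 11924.4456/25783.6436 = 0.4625; after-tax cost = 6.52% × (1 − 27%) = 4.7596%.
WACC = 0.5375 × 13.2000% + 0.4625 × 4.7596% = 9.2965%.

9.30%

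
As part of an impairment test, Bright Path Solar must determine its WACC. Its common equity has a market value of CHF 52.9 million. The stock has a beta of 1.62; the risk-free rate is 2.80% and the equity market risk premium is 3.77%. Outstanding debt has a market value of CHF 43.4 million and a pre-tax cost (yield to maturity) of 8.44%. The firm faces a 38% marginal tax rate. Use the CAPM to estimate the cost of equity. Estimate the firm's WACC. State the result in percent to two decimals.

7.25%

Cost of equity via CAPM: Re = 2.8% + 1.62 × 3.77% = 8.9074%.
Total capital V = 52.9 + 43.4 = 96.3.
Equity: weight = 52.9/96.3 = 0.5493; cost = 8.9074%.
Debt: weight = 43.4/96.3 = 0.4507; after-tax cost = 8.44% × (1 − 38%) = 5.2328%.
WACC = 0.5493 × 8.9074% + 0.4507 × 5.2328% = 7.2513%.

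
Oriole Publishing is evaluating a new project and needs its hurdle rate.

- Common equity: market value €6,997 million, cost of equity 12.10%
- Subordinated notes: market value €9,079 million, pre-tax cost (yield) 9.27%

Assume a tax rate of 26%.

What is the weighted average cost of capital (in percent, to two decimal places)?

Total capital V = 6997 + 9079 = 16076.
Equity: weight = 6997/16076 = 0.4352; cost = 12.1%.
Subordinated notes: weight = 9079/16076 = 0.5648; after-tax cost = 9.27% × (1 − 26%) = 6.8598%.
WACC = 0.4352 × 12.1000% + 0.5648 × 6.8598% = 9.1406%.

9.14%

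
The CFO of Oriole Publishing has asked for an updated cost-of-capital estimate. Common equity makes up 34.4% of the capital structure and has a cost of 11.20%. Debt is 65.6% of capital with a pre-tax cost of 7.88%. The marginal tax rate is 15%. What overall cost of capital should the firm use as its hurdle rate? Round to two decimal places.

After-tax cost of debt = 7.88% × (1 − 15%) = 6.6980%.
WACC = 0.344 × 11.2000% + 0.656 × 6.6980% = 8.2467%.

8.25%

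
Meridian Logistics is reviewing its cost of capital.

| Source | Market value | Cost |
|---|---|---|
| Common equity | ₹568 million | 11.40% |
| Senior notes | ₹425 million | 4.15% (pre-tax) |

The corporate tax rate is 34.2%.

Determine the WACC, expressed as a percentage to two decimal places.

7.69%

Total capital V = 568 + 425 = 993.
Equity: weight = 568/993 = 0.5720; cost = 11.4%.
Senior notes: weight = 425/993 = 0.4280; after-tax cost = 4.15% × (1 − 34.2%) = 2.7307%.
WACC = 0.5720 × 11.4000% + 0.4280 × 2.7307% = 7.6896%.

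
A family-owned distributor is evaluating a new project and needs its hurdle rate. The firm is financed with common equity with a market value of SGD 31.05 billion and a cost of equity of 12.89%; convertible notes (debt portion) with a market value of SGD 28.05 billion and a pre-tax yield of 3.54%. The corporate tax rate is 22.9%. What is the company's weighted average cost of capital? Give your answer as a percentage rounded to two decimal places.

Total capital V = 31.05 + 28.05 = 59.1.
Equity: weight = 31.05/59.1 = 0.5254; cost = 12.89%.
Convertible notes (debt portion): weight = 28.05/59.1 = 0.4746; after-tax cost = 3.54% × (1 − 22.9%) = 2.7293%.
WACC = 0.5254 × 12.8900% + 0.4746 × 2.7293% = 8.0676%.

8.07%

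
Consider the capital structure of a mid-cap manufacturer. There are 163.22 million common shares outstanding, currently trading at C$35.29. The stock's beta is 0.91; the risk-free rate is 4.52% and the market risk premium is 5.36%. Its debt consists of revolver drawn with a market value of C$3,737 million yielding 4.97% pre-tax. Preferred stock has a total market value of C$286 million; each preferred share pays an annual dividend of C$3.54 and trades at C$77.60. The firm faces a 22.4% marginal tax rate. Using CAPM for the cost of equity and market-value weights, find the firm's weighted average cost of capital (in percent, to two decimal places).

7.14%

Cost of equity via CAPM: Re = 4.52% + 0.91 × 5.36% = 9.3976%.
Cost of preferred: Rp = 3.54 / 77.6 = 4.5619%.
Market value of equity E = 35.29 × 163.22m = 5760.0338m.
Total capital V = 5760.0338 + 286 + 3737 = 9783.0338.
Equity: weight = 5760.0338/9783.0338 = 0.5888; cost = 9.3976%.
Preferred: weight = 286/9783.0338 = 0.0292; cost = 4.5619%.
Revolver drawn: weight = 3737/9783.0338 = 0.3820; after-tax cost = 4.97% × (1 − 22.4%) = 3.8567%.
WACC = 0.5888 × 9.3976% + 0.0292 × 4.5619% + 0.3820 × 3.8567% = 7.1397%.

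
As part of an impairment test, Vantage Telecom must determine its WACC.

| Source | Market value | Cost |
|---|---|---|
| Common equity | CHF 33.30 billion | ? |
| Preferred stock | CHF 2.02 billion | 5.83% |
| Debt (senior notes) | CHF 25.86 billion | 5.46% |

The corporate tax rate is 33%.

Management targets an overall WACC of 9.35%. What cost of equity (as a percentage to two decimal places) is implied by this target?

13.98%

Total capital V = 33.3 + 2.02 + 25.86 = 61.18.
Equity weight = 33.3/61.18 = 0.5443.
Preferred weight = 2.02/61.18 = 0.0330.
Senior notes weight = 25.86/61.18 = 0.4227.
Debt contribution = 0.4227 × 5.46% × (1 − 33%) = 1.5463%.
Preferred contribution = 0.0330 × 5.83% = 0.1925%.
Required equity contribution = 9.35% − 1.7388% = 7.6112%.
Re = 7.6112% / 0.5443 = 13.9836%.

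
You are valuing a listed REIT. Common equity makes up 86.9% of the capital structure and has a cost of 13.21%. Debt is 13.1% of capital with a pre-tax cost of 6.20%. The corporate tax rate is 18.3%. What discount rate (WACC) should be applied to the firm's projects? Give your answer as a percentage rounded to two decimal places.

12.14%

After-tax cost of debt = 6.2% × (1 − 18.3%) = 5.0654%.
WACC = 0.869 × 13.2100% + 0.131 × 5.0654% = 12.1431%.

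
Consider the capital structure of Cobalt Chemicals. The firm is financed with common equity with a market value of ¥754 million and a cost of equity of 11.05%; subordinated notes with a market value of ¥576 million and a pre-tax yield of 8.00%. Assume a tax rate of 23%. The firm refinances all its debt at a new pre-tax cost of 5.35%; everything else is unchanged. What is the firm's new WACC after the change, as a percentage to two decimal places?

8.05%

After the change:
Total capital V = 754 + 576 = 1330.
Equity: weight = 754/1330 = 0.5669; cost = 11.05%.
Subordinated notes: weight = 576/1330 = 0.4331; after-tax cost = 5.35% × (1 − 23%) = 4.1195%.
WACC = 0.5669 × 11.0500% + 0.4331 × 4.1195% = 8.0485%.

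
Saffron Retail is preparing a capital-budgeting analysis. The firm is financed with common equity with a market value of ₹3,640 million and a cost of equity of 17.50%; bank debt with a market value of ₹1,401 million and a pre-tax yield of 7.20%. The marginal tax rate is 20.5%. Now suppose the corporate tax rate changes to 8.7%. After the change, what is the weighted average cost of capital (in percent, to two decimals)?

14.46%

After the change:
Total capital V = 3640 + 1401 = 5041.
Equity: weight = 3640/5041 = 0.7221; cost = 17.5%.
Bank debt: weight = 1401/5041 = 0.2779; after-tax cost = 7.2% × (1 − 8.7%) = 6.5736%.
WACC = 0.7221 × 17.5000% + 0.2779 × 6.5736% = 14.4633%.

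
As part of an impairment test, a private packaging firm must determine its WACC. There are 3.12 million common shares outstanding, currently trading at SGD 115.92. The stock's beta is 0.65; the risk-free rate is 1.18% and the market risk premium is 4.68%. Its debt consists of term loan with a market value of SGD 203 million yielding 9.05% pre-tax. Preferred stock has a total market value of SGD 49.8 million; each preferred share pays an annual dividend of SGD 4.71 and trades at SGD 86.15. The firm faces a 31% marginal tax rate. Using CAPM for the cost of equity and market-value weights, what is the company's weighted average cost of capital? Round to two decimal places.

Cost of equity via CAPM: Re = 1.18% + 0.65 × 4.68% = 4.2220%.
Cost of preferred: Rp = 4.71 / 86.15 = 5.4672%.
Market value of equity E = 115.92 × 3.12m = 361.6704m.
Total capital V = 361.6704 + 49.8 + 203 = 614.4704.
Equity: weight = 361.6704/614.4704 = 0.5886; cost = 4.222%.
Preferred: weight = 49.8/614.4704 = 0.0810; cost = 5.4672%.
Term loan: weight = 203/614.4704 = 0.3304; after-tax cost = 9.05% × (1 − 31%) = 6.2445%.
WACC = 0.5886 × 4.2220% + 0.0810 × 5.4672% + 0.3304 × 6.2445% = 4.9911%.

4.99%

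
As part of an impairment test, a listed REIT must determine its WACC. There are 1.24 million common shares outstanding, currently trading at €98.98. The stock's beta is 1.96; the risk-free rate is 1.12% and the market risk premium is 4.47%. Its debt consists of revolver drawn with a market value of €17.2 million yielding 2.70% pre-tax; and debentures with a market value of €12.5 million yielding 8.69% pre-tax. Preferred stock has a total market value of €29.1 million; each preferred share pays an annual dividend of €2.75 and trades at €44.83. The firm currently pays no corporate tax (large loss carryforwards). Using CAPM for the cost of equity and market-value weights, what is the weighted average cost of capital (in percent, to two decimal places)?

Cost of equity via CAPM: Re = 1.12% + 1.96 × 4.47% = 9.8812%.
Cost of preferred: Rp = 2.75 / 44.83 = 6.1343%.
Market value of equity E = 98.98 × 1.24m = 122.7352m.
Total capital V = 122.7352 + 29.1 + 17.2 + 12.5 = 181.5352.
Equity: weight = 122.7352/181.5352 = 0.6761; cost = 9.8812%.
Preferred: weight = 29.1/181.5352 = 0.1603; cost = 6.1343%.
Revolver drawn: weight = 17.2/181.5352 = 0.0947; after-tax cost = 2.7% × (1 − 0%) = 2.7000%.
Debentures: weight = 12.5/181.5352 = 0.0689; after-tax cost = 8.69% × (1 − 0%) = 8.6900%.
WACC = 0.6761 × 9.8812% + 0.1603 × 6.1343% + 0.0947 × 2.7000% + 0.0689 × 8.6900% = 8.5182%.

8.52%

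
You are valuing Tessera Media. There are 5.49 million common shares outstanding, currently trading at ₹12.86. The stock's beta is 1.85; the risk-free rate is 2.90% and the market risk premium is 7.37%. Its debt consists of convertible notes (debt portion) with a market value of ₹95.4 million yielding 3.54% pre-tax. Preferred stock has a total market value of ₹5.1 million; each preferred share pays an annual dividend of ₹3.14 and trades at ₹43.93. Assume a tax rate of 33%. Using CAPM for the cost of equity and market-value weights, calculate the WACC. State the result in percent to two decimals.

Cost of equity via CAPM: Re = 2.9% + 1.85 × 7.37% = 16.5345%.
Cost of preferred: Rp = 3.14 / 43.93 = 7.1477%.
Market value of equity E = 12.86 × 5.49m = 70.6014m.
Total capital V = 70.6014 + 5.1 + 95.4 = 171.1014.
Equity: weight = 70.6014/171.1014 = 0.4126; cost = 16.5345%.
Preferred: weight = 5.1/171.1014 = 0.0298; cost = 7.1477%.
Convertible notes (debt portion): weight = 95.4/171.1014 = 0.5576; after-tax cost = 3.54% × (1 − 33%) = 2.3718%.
WACC = 0.4126 × 16.5345% + 0.0298 × 7.1477% + 0.5576 × 2.3718% = 8.3581%.

8.36%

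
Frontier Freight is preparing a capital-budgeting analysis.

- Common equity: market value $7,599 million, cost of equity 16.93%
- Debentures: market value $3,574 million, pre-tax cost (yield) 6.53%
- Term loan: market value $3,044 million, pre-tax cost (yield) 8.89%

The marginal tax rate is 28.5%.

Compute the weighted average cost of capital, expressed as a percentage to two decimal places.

Total capital V = 7599 + 3574 + 3044 = 14217.
Equity: weight = 7599/14217 = 0.5345; cost = 16.93%.
Debentures: weight = 3574/14217 = 0.2514; after-tax cost = 6.53% × (1 − 28.5%) = 4.6690%.
Term loan: weight = 3044/14217 = 0.2141; after-tax cost = 8.89% × (1 − 28.5%) = 6.3564%.
WACC = 0.5345 × 16.9300% + 0.2514 × 4.6690% + 0.2141 × 6.3564% = 11.5838%.

11.58%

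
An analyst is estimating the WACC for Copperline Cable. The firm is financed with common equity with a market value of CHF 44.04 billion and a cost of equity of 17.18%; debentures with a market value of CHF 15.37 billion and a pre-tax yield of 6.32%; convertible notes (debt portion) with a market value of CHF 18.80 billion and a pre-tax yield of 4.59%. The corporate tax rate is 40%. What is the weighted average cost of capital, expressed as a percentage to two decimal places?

11.08%

Total capital V = 44.04 + 15.37 + 18.8 = 78.21.
Equity: weight = 44.04/78.21 = 0.5631; cost = 17.18%.
Debentures: weight = 15.37/78.21 = 0.1965; after-tax cost = 6.32% × (1 − 40%) = 3.7920%.
Convertible notes (debt portion): weight = 18.8/78.21 = 0.2404; after-tax cost = 4.59% × (1 − 40%) = 2.7540%.
WACC = 0.5631 × 17.1800% + 0.1965 × 3.7920% + 0.2404 × 2.7540% = 11.0813%.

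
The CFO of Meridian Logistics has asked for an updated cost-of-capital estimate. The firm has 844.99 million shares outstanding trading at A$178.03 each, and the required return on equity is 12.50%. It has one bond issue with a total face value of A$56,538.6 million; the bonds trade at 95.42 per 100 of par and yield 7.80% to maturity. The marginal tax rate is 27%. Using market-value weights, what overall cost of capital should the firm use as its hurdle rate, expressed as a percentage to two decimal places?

Market value of equity E = 178.03 × 844.99m = 150433.5697m. Market value of debt D = 56538.6m × 95.42/100 = 53949.13212m.
Total capital V = 150433.5697 + 53949.13212 = 204382.70182.
Equity: weight = 150433.5697/204382.70182 = 0.7360; cost = 12.5%.
Bonds outstanding: weight = 53949.13212/204382.70182 = 0.2640; after-tax cost = 7.8% × (1 − 27%) = 5.6940%.
WACC = 0.7360 × 12.5000% + 0.2640 × 5.6940% = 10.7035%.

10.70%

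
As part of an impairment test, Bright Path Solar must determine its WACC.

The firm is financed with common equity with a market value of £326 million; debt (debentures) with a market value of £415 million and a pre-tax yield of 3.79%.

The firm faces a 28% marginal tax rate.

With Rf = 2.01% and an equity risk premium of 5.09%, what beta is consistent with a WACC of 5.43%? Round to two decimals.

1.35

Total capital V = 326 + 415 = 741.
Equity weight = 326/741 = 0.4399.
Debentures weight = 415/741 = 0.5601.
Debt contribution = 0.5601 × 3.79% × (1 − 28%) = 1.5283%.
Required equity contribution = 5.43% − 1.5283% = 3.9017%  ⇒  Re = 8.8686%.
CAPM: 8.8686% = 2.01% + β × 5.09%  ⇒  β = 1.3475.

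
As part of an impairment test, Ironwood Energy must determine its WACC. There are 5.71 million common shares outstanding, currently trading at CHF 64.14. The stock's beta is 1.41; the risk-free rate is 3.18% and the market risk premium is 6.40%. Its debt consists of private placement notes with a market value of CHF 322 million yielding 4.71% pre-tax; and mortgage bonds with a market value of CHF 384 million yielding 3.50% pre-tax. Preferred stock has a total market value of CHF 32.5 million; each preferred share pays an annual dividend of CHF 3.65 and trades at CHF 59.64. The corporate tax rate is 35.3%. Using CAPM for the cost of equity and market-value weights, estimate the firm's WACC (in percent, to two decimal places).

5.90%

Cost of equity via CAPM: Re = 3.18% + 1.41 × 6.4% = 12.2040%.
Cost of preferred: Rp = 3.65 / 59.64 = 6.1201%.
Market value of equity E = 64.14 × 5.71m = 366.2394m.
Total capital V = 366.2394 + 32.5 + 322 + 384 = 1104.7394.
Equity: weight = 366.2394/1104.7394 = 0.3315; cost = 12.204%.
Preferred: weight = 32.5/1104.7394 = 0.0294; cost = 6.1201%.
Private placement notes: weight = 322/1104.7394 = 0.2915; after-tax cost = 4.71% × (1 − 35.3%) = 3.0474%.
Mortgage bonds: weight = 384/1104.7394 = 0.3476; after-tax cost = 3.5% × (1 − 35.3%) = 2.2645%.
WACC = 0.3315 × 12.2040% + 0.0294 × 6.1201% + 0.2915 × 3.0474% + 0.3476 × 2.2645% = 5.9012%.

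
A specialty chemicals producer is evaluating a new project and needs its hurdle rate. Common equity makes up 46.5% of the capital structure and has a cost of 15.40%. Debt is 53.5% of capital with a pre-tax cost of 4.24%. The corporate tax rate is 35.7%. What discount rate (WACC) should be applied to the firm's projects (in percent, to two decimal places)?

8.62%

After-tax cost of debt = 4.24% × (1 − 35.7%) = 2.7263%.
WACC = 0.465 × 15.4000% + 0.535 × 2.7263% = 8.6196%.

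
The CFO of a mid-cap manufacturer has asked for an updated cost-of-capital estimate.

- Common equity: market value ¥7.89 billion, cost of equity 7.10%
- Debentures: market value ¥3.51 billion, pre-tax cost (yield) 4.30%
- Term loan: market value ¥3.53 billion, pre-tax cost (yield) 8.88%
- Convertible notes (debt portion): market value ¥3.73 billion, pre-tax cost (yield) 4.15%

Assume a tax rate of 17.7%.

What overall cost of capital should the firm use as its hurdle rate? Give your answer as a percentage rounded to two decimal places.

5.73%

Total capital V = 7.89 + 3.51 + 3.53 + 3.73 = 18.66.
Equity: weight = 7.89/18.66 = 0.4228; cost = 7.1%.
Debentures: weight = 3.51/18.66 = 0.1881; after-tax cost = 4.3% × (1 − 17.7%) = 3.5389%.
Term loan: weight = 3.53/18.66 = 0.1892; after-tax cost = 8.88% × (1 − 17.7%) = 7.3082%.
Convertible notes (debt portion): weight = 3.73/18.66 = 0.1999; after-tax cost = 4.15% × (1 − 17.7%) = 3.4155%.
WACC = 0.4228 × 7.1000% + 0.1881 × 3.5389% + 0.1892 × 7.3082% + 0.1999 × 3.4155% = 5.7330%.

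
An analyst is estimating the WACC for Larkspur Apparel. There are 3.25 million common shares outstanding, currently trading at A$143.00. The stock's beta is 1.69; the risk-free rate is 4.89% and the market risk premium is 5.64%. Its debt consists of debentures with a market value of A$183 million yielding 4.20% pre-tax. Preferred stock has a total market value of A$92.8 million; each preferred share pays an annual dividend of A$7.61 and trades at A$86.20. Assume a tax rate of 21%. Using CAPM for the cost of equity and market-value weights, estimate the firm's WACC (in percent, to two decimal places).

10.98%

Cost of equity via CAPM: Re = 4.89% + 1.69 × 5.64% = 14.4216%.
Cost of preferred: Rp = 7.61 / 86.2 = 8.8283%.
Market value of equity E = 143.0 × 3.25m = 464.75m.
Total capital V = 464.75 + 92.8 + 183 = 740.55.
Equity: weight = 464.75/740.55 = 0.6276; cost = 14.4216%.
Preferred: weight = 92.8/740.55 = 0.1253; cost = 8.8283%.
Debentures: weight = 183/740.55 = 0.2471; after-tax cost = 4.2% × (1 − 21%) = 3.3180%.
WACC = 0.6276 × 14.4216% + 0.1253 × 8.8283% + 0.2471 × 3.3180% = 10.9768%.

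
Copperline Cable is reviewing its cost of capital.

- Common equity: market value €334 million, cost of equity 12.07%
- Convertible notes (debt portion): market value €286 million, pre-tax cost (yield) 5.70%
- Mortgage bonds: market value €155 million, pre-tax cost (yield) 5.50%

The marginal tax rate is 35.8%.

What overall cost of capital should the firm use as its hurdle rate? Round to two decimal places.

7.26%

Total capital V = 334 + 286 + 155 = 775.
Equity: weight = 334/775 = 0.4310; cost = 12.07%.
Convertible notes (debt portion): weight = 286/775 = 0.3690; after-tax cost = 5.7% × (1 − 35.8%) = 3.6594%.
Mortgage bonds: weight = 155/775 = 0.2000; after-tax cost = 5.5% × (1 − 35.8%) = 3.5310%.
WACC = 0.4310 × 12.0700% + 0.3690 × 3.6594% + 0.2000 × 3.5310% = 7.2584%.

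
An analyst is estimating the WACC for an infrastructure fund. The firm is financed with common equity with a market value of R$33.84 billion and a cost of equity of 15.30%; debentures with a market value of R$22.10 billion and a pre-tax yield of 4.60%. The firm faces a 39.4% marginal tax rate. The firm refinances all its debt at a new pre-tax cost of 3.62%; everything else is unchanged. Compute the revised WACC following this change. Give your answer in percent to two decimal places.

After the change:
Total capital V = 33.84 + 22.1 = 55.94.
Equity: weight = 33.84/55.94 = 0.6049; cost = 15.3%.
Debentures: weight = 22.1/55.94 = 0.3951; after-tax cost = 3.62% × (1 − 39.4%) = 2.1937%.
WACC = 0.6049 × 15.3000% + 0.3951 × 2.1937% = 10.1222%.

10.12%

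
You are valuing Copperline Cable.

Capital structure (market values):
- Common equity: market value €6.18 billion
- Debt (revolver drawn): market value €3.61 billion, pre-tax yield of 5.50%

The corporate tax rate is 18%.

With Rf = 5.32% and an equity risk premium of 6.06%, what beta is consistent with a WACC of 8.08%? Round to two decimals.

0.80

Total capital V = 6.18 + 3.61 = 9.79.
Equity weight = 6.18/9.79 = 0.6313.
Revolver drawn weight = 3.61/9.79 = 0.3687.
Debt contribution = 0.3687 × 5.5% × (1 − 18%) = 1.6630%.
Required equity contribution = 8.08% − 1.6630% = 6.4170%  ⇒  Re = 10.1654%.
CAPM: 10.1654% = 5.32% + β × 6.06%  ⇒  β = 0.7996.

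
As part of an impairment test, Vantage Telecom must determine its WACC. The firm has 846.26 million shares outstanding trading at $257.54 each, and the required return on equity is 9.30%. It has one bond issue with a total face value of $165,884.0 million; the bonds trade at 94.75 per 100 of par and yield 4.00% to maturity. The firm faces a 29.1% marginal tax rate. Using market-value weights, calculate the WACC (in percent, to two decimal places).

Market value of equity E = 257.54 × 846.26m = 217945.8004m. Market value of debt D = 165884m × 94.75/100 = 157175.09m.
Total capital V = 217945.8004 + 157175.09 = 375120.8904.
Equity: weight = 217945.8004/375120.8904 = 0.5810; cost = 9.3%.
Bonds outstanding: weight = 157175.09/375120.8904 = 0.4190; after-tax cost = 4% × (1 − 29.1%) = 2.8360%.
WACC = 0.5810 × 9.3000% + 0.4190 × 2.8360% = 6.5916%.

6.59%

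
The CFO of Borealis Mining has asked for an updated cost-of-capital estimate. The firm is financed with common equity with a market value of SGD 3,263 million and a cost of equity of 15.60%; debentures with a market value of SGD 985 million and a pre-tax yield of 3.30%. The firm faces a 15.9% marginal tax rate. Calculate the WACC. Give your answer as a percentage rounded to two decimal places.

12.63%

Total capital V = 3263 + 985 = 4248.
Equity: weight = 3263/4248 = 0.7681; cost = 15.6%.
Debentures: weight = 985/4248 = 0.2319; after-tax cost = 3.3% × (1 − 15.9%) = 2.7753%.
WACC = 0.7681 × 15.6000% + 0.2319 × 2.7753% = 12.6263%.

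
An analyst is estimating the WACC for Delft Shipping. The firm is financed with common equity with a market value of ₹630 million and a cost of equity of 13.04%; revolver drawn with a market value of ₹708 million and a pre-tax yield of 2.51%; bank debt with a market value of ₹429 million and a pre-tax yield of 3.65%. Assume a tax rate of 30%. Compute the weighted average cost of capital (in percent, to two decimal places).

5.97%

Total capital V = 630 + 708 + 429 = 1767.
Equity: weight = 630/1767 = 0.3565; cost = 13.04%.
Revolver drawn: weight = 708/1767 = 0.4007; after-tax cost = 2.51% × (1 − 30%) = 1.7570%.
Bank debt: weight = 429/1767 = 0.2428; after-tax cost = 3.65% × (1 − 30%) = 2.5550%.
WACC = 0.3565 × 13.0400% + 0.4007 × 1.7570% + 0.2428 × 2.5550% = 5.9735%.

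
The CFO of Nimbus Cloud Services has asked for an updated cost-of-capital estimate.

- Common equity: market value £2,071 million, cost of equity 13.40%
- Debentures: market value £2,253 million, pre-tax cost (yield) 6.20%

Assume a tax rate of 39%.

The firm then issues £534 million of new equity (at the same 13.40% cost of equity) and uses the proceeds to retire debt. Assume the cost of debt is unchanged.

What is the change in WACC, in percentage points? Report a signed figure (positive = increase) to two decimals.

Current WACC:
Total capital V = 2071 + 2253 = 4324.
Equity: weight = 2071/4324 = 0.4790; cost = 13.4%.
Debentures: weight = 2253/4324 = 0.5210; after-tax cost = 6.2% × (1 − 39%) = 3.7820%.
WACC = 0.4790 × 13.4000% + 0.5210 × 3.7820% = 8.3886%.
After the change:
Total capital V = 2605 + 1719 = 4324.
Equity: weight = 2605/4324 = 0.6025; cost = 13.4%.
Debentures: weight = 1719/4324 = 0.3975; after-tax cost = 6.2% × (1 − 39%) = 3.7820%.
WACC = 0.6025 × 13.4000% + 0.3975 × 3.7820% = 9.5764%.
Change in WACC = 9.5764% − 8.3886% = 1.1878 pp.

+1.19 pp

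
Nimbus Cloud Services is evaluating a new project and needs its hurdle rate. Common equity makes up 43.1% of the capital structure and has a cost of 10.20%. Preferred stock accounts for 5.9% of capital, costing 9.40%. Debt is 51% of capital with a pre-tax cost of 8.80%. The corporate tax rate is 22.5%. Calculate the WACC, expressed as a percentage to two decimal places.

After-tax cost of debt = 8.8% × (1 − 22.5%) = 6.8200%.
WACC = 0.431 × 10.2000% + 0.059 × 9.4000% + 0.510 × 6.8200% = 8.4290%.

8.43%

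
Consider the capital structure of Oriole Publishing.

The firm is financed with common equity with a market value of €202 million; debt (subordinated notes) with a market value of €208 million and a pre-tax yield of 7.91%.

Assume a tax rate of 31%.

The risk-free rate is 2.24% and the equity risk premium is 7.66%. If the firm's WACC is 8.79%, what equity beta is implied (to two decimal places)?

1.30

Total capital V = 202 + 208 = 410.
Equity weight = 202/410 = 0.4927.
Subordinated notes weight = 208/410 = 0.5073.
Debt contribution = 0.5073 × 7.91% × (1 − 31%) = 2.7689%.
Required equity contribution = 8.79% − 2.7689% = 6.0211%  ⇒  Re = 12.2211%.
CAPM: 12.2211% = 2.24% + β × 7.66%  ⇒  β = 1.3030.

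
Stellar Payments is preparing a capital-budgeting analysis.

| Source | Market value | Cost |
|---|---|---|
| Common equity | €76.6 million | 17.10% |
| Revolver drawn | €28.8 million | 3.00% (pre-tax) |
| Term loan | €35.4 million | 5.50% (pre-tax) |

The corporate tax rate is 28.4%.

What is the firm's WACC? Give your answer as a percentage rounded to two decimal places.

10.73%

Total capital V = 76.6 + 28.8 + 35.4 = 140.8.
Equity: weight = 76.6/140.8 = 0.5440; cost = 17.1%.
Revolver drawn: weight = 28.8/140.8 = 0.2045; after-tax cost = 3% × (1 − 28.4%) = 2.1480%.
Term loan: weight = 35.4/140.8 = 0.2514; after-tax cost = 5.5% × (1 − 28.4%) = 3.9380%.
WACC = 0.5440 × 17.1000% + 0.2045 × 2.1480% + 0.2514 × 3.9380% = 10.7324%.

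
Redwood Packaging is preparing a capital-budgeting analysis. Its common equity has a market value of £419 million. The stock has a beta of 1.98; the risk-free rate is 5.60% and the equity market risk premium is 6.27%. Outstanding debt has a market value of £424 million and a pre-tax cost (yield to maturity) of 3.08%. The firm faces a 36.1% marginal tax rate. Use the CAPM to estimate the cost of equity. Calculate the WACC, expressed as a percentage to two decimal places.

Cost of equity via CAPM: Re = 5.6% + 1.98 × 6.27% = 18.0146%.
Total capital V = 419 + 424 = 843.
Equity: weight = 419/843 = 0.4970; cost = 18.0146%.
Debt: weight = 424/843 = 0.5030; after-tax cost = 3.08% × (1 − 36.1%) = 1.9681%.
WACC = 0.4970 × 18.0146% + 0.5030 × 1.9681% = 9.9438%.

9.94%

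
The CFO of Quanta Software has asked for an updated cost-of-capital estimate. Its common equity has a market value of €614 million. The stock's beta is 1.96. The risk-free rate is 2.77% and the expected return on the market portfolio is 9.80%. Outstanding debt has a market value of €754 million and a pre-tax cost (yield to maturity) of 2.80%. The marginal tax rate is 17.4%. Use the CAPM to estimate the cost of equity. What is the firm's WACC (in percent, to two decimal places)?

Market risk premium = 9.8% − 2.77% = 7.03%.
Cost of equity via CAPM: Re = 2.77% + 1.96 × 7.03% = 16.5488%.
Total capital V = 614 + 754 = 1368.
Equity: weight = 614/1368 = 0.4488; cost = 16.5488%.
Debt: weight = 754/1368 = 0.5512; after-tax cost = 2.8% × (1 − 17.4%) = 2.3128%.
WACC = 0.4488 × 16.5488% + 0.5512 × 2.3128% = 8.7023%.

8.70%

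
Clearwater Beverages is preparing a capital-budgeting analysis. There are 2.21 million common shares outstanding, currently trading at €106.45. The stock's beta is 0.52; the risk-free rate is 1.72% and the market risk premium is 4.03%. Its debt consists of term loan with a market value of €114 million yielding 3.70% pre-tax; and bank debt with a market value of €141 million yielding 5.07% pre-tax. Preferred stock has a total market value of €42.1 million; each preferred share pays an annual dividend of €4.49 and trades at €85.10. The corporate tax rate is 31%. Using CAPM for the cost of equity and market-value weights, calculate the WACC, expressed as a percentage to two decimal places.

Cost of equity via CAPM: Re = 1.72% + 0.52 × 4.03% = 3.8156%.
Cost of preferred: Rp = 4.49 / 85.1 = 5.2761%.
Market value of equity E = 106.45 × 2.21m = 235.2545m.
Total capital V = 235.2545 + 42.1 + 114 + 141 = 532.3545.
Equity: weight = 235.2545/532.3545 = 0.4419; cost = 3.8156%.
Preferred: weight = 42.1/532.3545 = 0.0791; cost = 5.2761%.
Term loan: weight = 114/532.3545 = 0.2141; after-tax cost = 3.7% × (1 − 31%) = 2.5530%.
Bank debt: weight = 141/532.3545 = 0.2649; after-tax cost = 5.07% × (1 − 31%) = 3.4983%.
WACC = 0.4419 × 3.8156% + 0.0791 × 5.2761% + 0.2141 × 2.5530% + 0.2649 × 3.4983% = 3.5767%.

3.58%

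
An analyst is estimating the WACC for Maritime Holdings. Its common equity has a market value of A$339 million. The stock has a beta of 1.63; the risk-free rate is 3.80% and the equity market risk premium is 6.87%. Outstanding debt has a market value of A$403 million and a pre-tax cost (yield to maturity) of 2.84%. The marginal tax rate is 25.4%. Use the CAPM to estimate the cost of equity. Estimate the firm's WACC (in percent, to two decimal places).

8.00%

Cost of equity via CAPM: Re = 3.8% + 1.63 × 6.87% = 14.9981%.
Total capital V = 339 + 403 = 742.
Equity: weight = 339/742 = 0.4569; cost = 14.9981%.
Debt: weight = 403/742 = 0.5431; after-tax cost = 2.84% × (1 − 25.4%) = 2.1186%.
WACC = 0.4569 × 14.9981% + 0.5431 × 2.1186% = 8.0029%.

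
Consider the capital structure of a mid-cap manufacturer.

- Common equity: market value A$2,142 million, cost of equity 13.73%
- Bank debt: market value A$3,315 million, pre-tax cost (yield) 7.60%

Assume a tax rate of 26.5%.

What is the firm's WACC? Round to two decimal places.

8.78%

Total capital V = 2142 + 3315 = 5457.
Equity: weight = 2142/5457 = 0.3925; cost = 13.73%.
Bank debt: weight = 3315/5457 = 0.6075; after-tax cost = 7.6% × (1 − 26.5%) = 5.5860%.
WACC = 0.3925 × 13.7300% + 0.6075 × 5.5860% = 8.7827%.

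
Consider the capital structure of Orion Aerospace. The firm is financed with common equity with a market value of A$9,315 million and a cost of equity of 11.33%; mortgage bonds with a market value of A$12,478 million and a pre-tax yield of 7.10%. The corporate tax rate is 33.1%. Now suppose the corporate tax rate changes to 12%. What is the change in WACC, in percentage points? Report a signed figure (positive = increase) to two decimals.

+0.86 pp

Current WACC:
Total capital V = 9315 + 12478 = 21793.
Equity: weight = 9315/21793 = 0.4274; cost = 11.33%.
Mortgage bonds: weight = 12478/21793 = 0.5726; after-tax cost = 7.1% × (1 − 33.1%) = 4.7499%.
WACC = 0.4274 × 11.3300% + 0.5726 × 4.7499% = 7.5624%.
After the change:
Total capital V = 9315 + 12478 = 21793.
Equity: weight = 9315/21793 = 0.4274; cost = 11.33%.
Mortgage bonds: weight = 12478/21793 = 0.5726; after-tax cost = 7.1% × (1 − 12%) = 6.2480%.
WACC = 0.4274 × 11.3300% + 0.5726 × 6.2480% = 8.4202%.
Change in WACC = 8.4202% − 7.5624% = 0.8578 pp.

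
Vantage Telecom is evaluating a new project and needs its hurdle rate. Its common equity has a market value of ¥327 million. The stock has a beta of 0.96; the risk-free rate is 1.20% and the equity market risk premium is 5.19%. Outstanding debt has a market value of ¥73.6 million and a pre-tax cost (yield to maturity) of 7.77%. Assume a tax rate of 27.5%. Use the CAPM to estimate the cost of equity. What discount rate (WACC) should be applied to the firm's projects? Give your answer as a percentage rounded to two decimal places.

6.08%

Cost of equity via CAPM: Re = 1.2% + 0.96 × 5.19% = 6.1824%.
Total capital V = 327 + 73.6 = 400.6.
Equity: weight = 327/400.6 = 0.8163; cost = 6.1824%.
Debt: weight = 73.6/400.6 = 0.1837; after-tax cost = 7.77% × (1 − 27.5%) = 5.6332%.
WACC = 0.8163 × 6.1824% + 0.1837 × 5.6332% = 6.0815%.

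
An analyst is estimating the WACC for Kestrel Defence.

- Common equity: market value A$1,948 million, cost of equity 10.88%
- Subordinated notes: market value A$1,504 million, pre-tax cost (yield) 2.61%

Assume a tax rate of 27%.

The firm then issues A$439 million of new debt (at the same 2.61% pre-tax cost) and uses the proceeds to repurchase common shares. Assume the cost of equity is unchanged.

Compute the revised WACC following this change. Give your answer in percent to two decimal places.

After the change:
Total capital V = 1509 + 1943 = 3452.
Equity: weight = 1509/3452 = 0.4371; cost = 10.88%.
Subordinated notes: weight = 1943/3452 = 0.5629; after-tax cost = 2.61% × (1 − 27%) = 1.9053%.
WACC = 0.4371 × 10.8800% + 0.5629 × 1.9053% = 5.8285%.

5.83%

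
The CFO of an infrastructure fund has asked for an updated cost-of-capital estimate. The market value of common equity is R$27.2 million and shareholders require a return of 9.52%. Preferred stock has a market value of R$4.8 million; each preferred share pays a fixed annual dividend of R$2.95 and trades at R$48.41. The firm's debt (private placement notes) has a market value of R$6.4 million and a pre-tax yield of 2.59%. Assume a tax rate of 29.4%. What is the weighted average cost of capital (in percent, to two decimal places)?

7.81%

Cost of preferred: Rp = 2.95 / 48.41 = 6.0938%.
Total capital V = 27.2 + 4.8 + 6.4 = 38.4.
Equity: weight = 27.2/38.4 = 0.7083; cost = 9.52%.
Preferred: weight = 4.8/38.4 = 0.1250; cost = 6.0938%.
Private placement notes: weight = 6.4/38.4 = 0.1667; after-tax cost = 2.59% × (1 − 29.4%) = 1.8285%.
WACC = 0.7083 × 9.5200% + 0.1250 × 6.0938% + 0.1667 × 1.8285% = 7.8098%.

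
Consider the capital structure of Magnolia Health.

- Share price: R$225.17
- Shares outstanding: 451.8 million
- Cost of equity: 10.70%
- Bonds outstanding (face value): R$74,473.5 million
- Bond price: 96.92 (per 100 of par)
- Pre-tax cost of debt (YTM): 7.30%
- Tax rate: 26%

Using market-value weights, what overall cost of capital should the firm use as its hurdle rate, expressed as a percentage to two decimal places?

Market value of equity E = 225.17 × 451.8m = 101731.806m. Market value of debt D = 74473.5m × 96.92/100 = 72179.7162m.
Total capital V = 101731.806 + 72179.7162 = 173911.5222.
Equity: weight = 101731.806/173911.5222 = 0.5850; cost = 10.7%.
Bonds outstanding: weight = 72179.7162/173911.5222 = 0.4150; after-tax cost = 7.3% × (1 − 26%) = 5.4020%.
WACC = 0.5850 × 10.7000% + 0.4150 × 5.4020% = 8.5011%.

8.50%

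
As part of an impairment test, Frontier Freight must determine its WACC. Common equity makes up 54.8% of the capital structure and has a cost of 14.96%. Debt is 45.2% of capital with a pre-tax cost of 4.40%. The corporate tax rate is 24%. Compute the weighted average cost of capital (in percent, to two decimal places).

After-tax cost of debt = 4.4% × (1 − 24%) = 3.3440%.
WACC = 0.548 × 14.9600% + 0.452 × 3.3440% = 9.7096%.

9.71%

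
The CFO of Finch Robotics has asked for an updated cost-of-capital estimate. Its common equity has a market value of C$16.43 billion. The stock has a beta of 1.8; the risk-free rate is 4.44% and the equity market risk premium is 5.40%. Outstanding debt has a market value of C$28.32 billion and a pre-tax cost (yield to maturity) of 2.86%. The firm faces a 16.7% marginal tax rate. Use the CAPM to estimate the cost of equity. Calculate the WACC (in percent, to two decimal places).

6.71%

Cost of equity via CAPM: Re = 4.44% + 1.8 × 5.4% = 14.1600%.
Total capital V = 16.43 + 28.32 = 44.75.
Equity: weight = 16.43/44.75 = 0.3672; cost = 14.16%.
Debt: weight = 28.32/44.75 = 0.6328; after-tax cost = 2.86% × (1 − 16.7%) = 2.3824%.
WACC = 0.3672 × 14.1600% + 0.6328 × 2.3824% = 6.7065%.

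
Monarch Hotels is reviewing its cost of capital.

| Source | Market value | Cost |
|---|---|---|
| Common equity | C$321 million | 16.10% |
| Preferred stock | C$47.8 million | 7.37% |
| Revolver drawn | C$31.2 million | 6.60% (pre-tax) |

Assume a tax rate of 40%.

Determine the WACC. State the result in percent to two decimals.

Total capital V = 321 + 47.8 + 31.2 = 400.
Equity: weight = 321/400 = 0.8025; cost = 16.1%.
Preferred: weight = 47.8/400 = 0.1195; cost = 7.37%.
Revolver drawn: weight = 31.2/400 = 0.0780; after-tax cost = 6.6% × (1 − 40%) = 3.9600%.
WACC = 0.8025 × 16.1000% + 0.1195 × 7.3700% + 0.0780 × 3.9600% = 14.1098%.

14.11%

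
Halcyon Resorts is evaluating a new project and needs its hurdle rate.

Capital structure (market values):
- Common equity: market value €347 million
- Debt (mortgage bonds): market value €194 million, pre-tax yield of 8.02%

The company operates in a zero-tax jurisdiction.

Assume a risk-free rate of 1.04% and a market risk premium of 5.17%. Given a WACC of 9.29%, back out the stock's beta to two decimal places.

Total capital V = 347 + 194 = 541.
Equity weight = 347/541 = 0.6414.
Mortgage bonds weight = 194/541 = 0.3586.
Debt contribution = 0.3586 × 8.02% × (1 − 0%) = 2.8759%.
Required equity contribution = 9.29% − 2.8759% = 6.4141%  ⇒  Re = 10.0000%.
CAPM: 10.0000% = 1.04% + β × 5.17%  ⇒  β = 1.7331.

1.73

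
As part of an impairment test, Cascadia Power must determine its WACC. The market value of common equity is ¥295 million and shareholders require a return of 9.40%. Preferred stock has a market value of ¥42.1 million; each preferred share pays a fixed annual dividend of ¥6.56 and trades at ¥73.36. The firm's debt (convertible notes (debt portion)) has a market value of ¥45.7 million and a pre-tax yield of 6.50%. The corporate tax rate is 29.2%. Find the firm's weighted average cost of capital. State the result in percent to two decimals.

Cost of preferred: Rp = 6.56 / 73.36 = 8.9422%.
Total capital V = 295 + 42.1 + 45.7 = 382.8.
Equity: weight = 295/382.8 = 0.7706; cost = 9.4%.
Preferred: weight = 42.1/382.8 = 0.1100; cost = 8.9422%.
Convertible notes (debt portion): weight = 45.7/382.8 = 0.1194; after-tax cost = 6.5% × (1 − 29.2%) = 4.6020%.
WACC = 0.7706 × 9.4000% + 0.1100 × 8.9422% + 0.1194 × 4.6020% = 8.7768%.

8.78%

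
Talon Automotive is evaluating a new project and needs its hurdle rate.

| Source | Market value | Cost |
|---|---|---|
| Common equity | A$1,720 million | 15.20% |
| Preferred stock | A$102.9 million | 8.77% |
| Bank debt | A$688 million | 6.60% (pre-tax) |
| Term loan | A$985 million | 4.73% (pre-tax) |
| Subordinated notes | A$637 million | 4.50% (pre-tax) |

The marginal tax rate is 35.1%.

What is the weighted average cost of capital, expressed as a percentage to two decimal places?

Total capital V = 1720 + 102.9 + 688 + 985 + 637 = 4132.9.
Equity: weight = 1720/4132.9 = 0.4162; cost = 15.2%.
Preferred: weight = 102.9/4132.9 = 0.0249; cost = 8.77%.
Bank debt: weight = 688/4132.9 = 0.1665; after-tax cost = 6.6% × (1 − 35.1%) = 4.2834%.
Term loan: weight = 985/4132.9 = 0.2383; after-tax cost = 4.73% × (1 − 35.1%) = 3.0698%.
Subordinated notes: weight = 637/4132.9 = 0.1541; after-tax cost = 4.5% × (1 − 35.1%) = 2.9205%.
WACC = 0.4162 × 15.2000% + 0.0249 × 8.7700% + 0.1665 × 4.2834% + 0.2383 × 3.0698% + 0.1541 × 2.9205% = 8.4390%.

8.44%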